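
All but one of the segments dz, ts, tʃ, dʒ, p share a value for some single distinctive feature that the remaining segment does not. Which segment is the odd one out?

The remaining segments after removing /p/ share [+delayed release]; /p/ (voiceless bilabial stop) is [−delayed release]. For every other candidate removal, the leftover set fails to share any single feature value that the removed segment lacks.

p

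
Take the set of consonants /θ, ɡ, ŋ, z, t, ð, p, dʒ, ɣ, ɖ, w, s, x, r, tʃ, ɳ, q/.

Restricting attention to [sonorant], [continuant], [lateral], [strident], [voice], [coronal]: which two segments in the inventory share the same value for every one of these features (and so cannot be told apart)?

p, q

On the given features, /p/ and /q/ have an identical profile: [−sonorant], [−continuant], [−lateral], [−strident], [−voice], [−coronal]. No other two segments in the inventory coincide on all 6 features. (They do differ in [labial] and [dorsal], which are not among the given features.)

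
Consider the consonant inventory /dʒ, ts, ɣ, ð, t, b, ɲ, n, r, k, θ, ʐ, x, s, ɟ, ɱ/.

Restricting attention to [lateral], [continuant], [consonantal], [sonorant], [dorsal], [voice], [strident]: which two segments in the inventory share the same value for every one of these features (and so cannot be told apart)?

/ɱ/ (labiodental nasal) and /n/ (alveolar nasal) are both [−lateral], [−continuant], [+consonantal], [+sonorant], [−dorsal], [+voice], [−strident], so none of the listed features separates them. (They do differ in [labial] and [coronal], which are not among the given features.) Every other pair in the inventory differs on at least one listed feature.

ɱ, n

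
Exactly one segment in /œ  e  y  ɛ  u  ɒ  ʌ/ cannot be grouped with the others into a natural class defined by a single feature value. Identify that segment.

[low] groups all but one: /y, u, e, ʌ, œ, ɛ/ share [−low] while /ɒ/ (low back rounded vowel) alone is [+low]. Removing any other segment would not leave a single-feature class that excludes it.

ɒ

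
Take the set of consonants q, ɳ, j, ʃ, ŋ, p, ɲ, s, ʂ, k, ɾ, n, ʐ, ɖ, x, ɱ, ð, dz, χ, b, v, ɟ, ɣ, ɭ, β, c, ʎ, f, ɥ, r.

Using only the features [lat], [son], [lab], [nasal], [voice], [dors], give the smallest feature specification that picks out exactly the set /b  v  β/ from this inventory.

Every target segment is [-sonorant], [+voice], [+labial]; each remaining inventory member fails at least one of these. Each conjunct is needed — [+voice, +labial] alone would also admit /ɱ, ɥ/; [-sonorant, +labial] alone would also admit /p, f/; [-sonorant, +voice] alone would also admit /ʐ, ɖ, ð, dz, …/ — and no other combination of two listed features has exactly this extension, so three is the minimum.

[-son, +voice, +lab]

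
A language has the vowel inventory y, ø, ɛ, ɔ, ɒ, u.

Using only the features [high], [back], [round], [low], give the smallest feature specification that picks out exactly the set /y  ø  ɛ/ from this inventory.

[−back]

/y, ø, ɛ/ are exactly the [−back] segments in the inventory, so a single feature suffices.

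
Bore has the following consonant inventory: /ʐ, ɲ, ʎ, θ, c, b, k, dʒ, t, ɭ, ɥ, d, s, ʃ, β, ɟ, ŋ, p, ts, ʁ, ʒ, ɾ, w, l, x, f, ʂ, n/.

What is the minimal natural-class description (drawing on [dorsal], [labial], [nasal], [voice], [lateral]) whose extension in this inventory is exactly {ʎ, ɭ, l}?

[+lateral]

The target set is precisely the extension of [+lateral] in this inventory.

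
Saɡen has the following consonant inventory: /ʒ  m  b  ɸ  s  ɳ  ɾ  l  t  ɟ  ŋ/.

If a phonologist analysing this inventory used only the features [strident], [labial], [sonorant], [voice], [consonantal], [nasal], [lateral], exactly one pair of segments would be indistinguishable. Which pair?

ɳ, ŋ

Both /ɳ/ and /ŋ/ are [-strident], [-labial], [+sonorant], [+voice], [+consonantal], [+nasal], [-lateral]. Since the list omits [coronal] and [dorsal] — which do distinguish the retroflex nasal from the velar nasal — this pair collapses; all other pairs remain distinct.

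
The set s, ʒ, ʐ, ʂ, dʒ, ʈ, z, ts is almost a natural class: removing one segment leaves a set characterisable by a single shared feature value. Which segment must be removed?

[strident] groups all but one: /ts, dʒ, s, ʂ, z, ʒ, ʐ/ share [+strident] while /ʈ/ (voiceless retroflex stop) alone is [−strident]. Removing any other segment would not leave a single-feature class that excludes it.

ʈ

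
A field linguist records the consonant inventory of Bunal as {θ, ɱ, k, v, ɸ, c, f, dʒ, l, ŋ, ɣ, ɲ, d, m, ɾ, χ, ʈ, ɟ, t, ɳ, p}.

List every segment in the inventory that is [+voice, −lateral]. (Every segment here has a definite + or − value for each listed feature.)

ɱ, v, dʒ, ŋ, ɣ, ɲ, d, m, ɾ, ɟ, ɳ

Eliminate segments failing any feature: /θ, k, ɸ, c, f, χ, ʈ, t, p/ are [−voice]; /l/ is [+lateral]. The remaining /ɱ, v, dʒ, ŋ, ɣ, ɲ, d, m, ɾ, ɟ, ɳ/ satisfy [+voice], [−lateral].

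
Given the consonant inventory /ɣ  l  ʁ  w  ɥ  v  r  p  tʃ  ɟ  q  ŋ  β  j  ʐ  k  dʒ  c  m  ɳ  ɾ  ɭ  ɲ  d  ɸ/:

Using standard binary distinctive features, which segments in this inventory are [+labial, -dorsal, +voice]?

Checking each segment against [+labial], [-dorsal], [+voice]: /v/ (voiced labiodental fricative), /β/ (voiced bilabial fricative), /m/ (bilabial nasal) satisfy every feature; every other segment in the inventory fails at least one.

v, β, m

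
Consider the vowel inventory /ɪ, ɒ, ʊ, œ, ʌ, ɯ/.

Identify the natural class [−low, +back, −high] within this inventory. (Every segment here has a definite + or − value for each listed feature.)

ʌ

Eliminate segments failing any feature: /ɪ, œ/ are [−back]; /ɒ/ is [+low]; /ʊ, ɯ/ are [+high]. The remaining /ʌ/ satisfy [−low], [+back], [−high].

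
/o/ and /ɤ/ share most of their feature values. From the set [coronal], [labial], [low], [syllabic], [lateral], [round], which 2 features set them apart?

The two segments share [-coronal], [-low], [+syllabic], [-lateral]. The only features from the list on which they differ: /o/ is [+labial] while /ɤ/ is [-labial]; /o/ is [+round] while /ɤ/ is [-round].

[labial], [round]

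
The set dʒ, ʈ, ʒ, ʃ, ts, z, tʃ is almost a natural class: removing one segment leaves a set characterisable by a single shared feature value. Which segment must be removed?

[strident] groups all but one: /tʃ, z, ʒ, ʃ, ts, dʒ/ share [+strident] while /ʈ/ (voiceless retroflex stop) alone is [−strident]. Removing any other segment would not leave a single-feature class that excludes it.

ʈ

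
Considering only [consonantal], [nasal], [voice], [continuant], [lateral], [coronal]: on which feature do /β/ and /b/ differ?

/β/ (voiced bilabial fricative) and /b/ (voiced bilabial stop) agree on [+consonantal], [−nasal], [+voice], [−lateral], [−coronal]. They differ on [continuant] (/β/ [+], /b/ [−]).

[continuant]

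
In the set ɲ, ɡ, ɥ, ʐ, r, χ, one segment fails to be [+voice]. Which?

χ

/ɲ, ɥ, ʐ, r, ɡ/ are all [+voice]; /χ/ (voiceless uvular fricative) is [-voice].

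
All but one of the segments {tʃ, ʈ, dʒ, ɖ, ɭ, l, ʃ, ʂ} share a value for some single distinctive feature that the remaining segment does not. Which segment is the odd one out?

l

[anterior] groups all but one: /tʃ, dʒ, ɖ, ʂ, ɭ, ʃ, ʈ/ share [-anterior] while /l/ (alveolar lateral approximant) alone is [+anterior]. Removing any other segment would not leave a single-feature class that excludes it.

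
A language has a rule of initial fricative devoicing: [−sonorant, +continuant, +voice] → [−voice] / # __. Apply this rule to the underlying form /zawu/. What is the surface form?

/z/ satisfies [−sonorant, +continuant, +voice] and sits in # __. The [−voice] counterpart of the voiced alveolar fricative is /s/. Other segments in /zawu/ either fail the structural description or are not in the environment, so the surface form is [sawu].

[sawu]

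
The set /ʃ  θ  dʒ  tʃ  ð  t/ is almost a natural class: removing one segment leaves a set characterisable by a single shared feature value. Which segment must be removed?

t

[distributed] groups all but one: /ʃ, tʃ, dʒ, ð, θ/ share [+distributed] while /t/ (voiceless alveolar stop) alone is [−distributed]. Removing any other segment would not leave a single-feature class that excludes it.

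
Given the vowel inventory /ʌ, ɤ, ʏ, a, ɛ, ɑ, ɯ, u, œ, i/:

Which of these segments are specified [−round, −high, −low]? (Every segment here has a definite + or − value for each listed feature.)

First, the [−round] segments are /ʌ, ɤ, a, ɛ, ɑ, ɯ, i/.
Then [−high] gives /ʌ, ɤ, a, ɛ, ɑ/.
Of those, [−low] leaves /ʌ, ɤ, ɛ/.

ʌ, ɤ, ɛ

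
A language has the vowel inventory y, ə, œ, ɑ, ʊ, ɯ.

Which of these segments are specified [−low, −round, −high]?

The [−low] segments are /y, ə, œ, ʊ, ɯ/.
Among these, [−round] gives /ə, ɯ/.
Intersecting with [−high] leaves /ə/.

ə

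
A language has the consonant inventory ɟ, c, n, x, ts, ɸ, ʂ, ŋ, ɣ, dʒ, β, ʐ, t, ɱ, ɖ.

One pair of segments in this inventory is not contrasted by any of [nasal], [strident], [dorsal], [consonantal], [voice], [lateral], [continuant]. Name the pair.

Both /n/ and /ɱ/ are [+nasal], [-strident], [-dorsal], [+consonantal], [+voice], [-lateral], [-continuant]. Since the list omits [labial] and [coronal] — which do distinguish the alveolar nasal from the labiodental nasal — this pair collapses; all other pairs remain distinct.

n, ɱ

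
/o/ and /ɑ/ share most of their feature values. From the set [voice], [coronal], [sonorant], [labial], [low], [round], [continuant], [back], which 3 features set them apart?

/o/ (mid back rounded tense vowel) and /ɑ/ (low back unrounded vowel) agree on [+voice], [-coronal], [+sonorant], [+continuant], [+back]. They differ on [labial] (/o/ [+], /ɑ/ [-]), [round] (/o/ [+], /ɑ/ [-]), [low] (/o/ [-], /ɑ/ [+]).

[labial], [round], [low]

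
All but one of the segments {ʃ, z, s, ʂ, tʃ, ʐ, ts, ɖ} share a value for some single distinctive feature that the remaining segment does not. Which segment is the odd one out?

ɖ

[strident] groups all but one: /ts, ʃ, ʐ, tʃ, ʂ, s, z/ share [+strident] while /ɖ/ (voiced retroflex stop) alone is [-strident]. Removing any other segment would not leave a single-feature class that excludes it.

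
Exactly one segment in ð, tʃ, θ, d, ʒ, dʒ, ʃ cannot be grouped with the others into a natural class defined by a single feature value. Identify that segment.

d

The remaining segments after removing /d/ share [+distributed]; /d/ (voiced alveolar stop) is [-distributed]. For every other candidate removal, the leftover set fails to share any single feature value that the removed segment lacks.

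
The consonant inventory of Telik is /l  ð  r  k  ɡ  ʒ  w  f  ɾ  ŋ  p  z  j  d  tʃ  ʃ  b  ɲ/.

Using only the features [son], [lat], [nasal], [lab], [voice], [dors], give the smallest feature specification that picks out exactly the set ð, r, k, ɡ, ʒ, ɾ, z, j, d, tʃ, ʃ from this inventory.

/ð, r, k, ɡ, ʒ, ɾ, z, j, d, tʃ, ʃ/ are all [-nasal], [-lateral], [-labial], and no other segment in the inventory matches all three values. Dropping any one of them over-generates: [-lateral, -labial] alone would also admit /ŋ, ɲ/; [-nasal, -labial] alone would also admit /l/; [-nasal, -lateral] alone would also admit /w, f, p, b/. No other combination of two listed features picks out exactly this set either, so fewer than three features will not do.

[-nasal, -lat, -lab]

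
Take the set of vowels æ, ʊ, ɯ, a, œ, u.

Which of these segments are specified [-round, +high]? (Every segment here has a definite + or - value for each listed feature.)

First, the [-round] segments are /æ, ɯ, a/.
Of those, [+high] leaves /ɯ/.

ɯ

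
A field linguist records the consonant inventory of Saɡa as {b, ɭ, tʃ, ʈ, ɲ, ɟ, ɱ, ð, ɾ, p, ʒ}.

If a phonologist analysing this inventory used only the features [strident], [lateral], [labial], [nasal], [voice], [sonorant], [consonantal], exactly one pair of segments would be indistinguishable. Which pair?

ɟ, ð

Both /ɟ/ and /ð/ are [-strident], [-lateral], [-labial], [-nasal], [+voice], [-sonorant], [+consonantal]. Since the list omits [continuant] and [dorsal] — which do distinguish the voiced palatal stop from the voiced dental fricative — this pair collapses; all other pairs remain distinct.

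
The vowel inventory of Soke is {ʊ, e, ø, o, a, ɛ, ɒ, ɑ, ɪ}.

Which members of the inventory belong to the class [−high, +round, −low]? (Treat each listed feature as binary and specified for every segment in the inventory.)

ø, o

Among the inventory, the [−high] segments are /e, ø, o, a, ɛ, ɒ, ɑ/.
Intersecting with [+round] gives /ø, o, ɒ/.
Intersecting with [−low] leaves /ø, o/.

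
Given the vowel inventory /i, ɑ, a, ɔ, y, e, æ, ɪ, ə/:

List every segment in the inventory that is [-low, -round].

Eliminate segments failing any feature: /ɑ, a, æ/ are [+low]; /ɔ, y/ are [+round]. The remaining /i, e, ɪ, ə/ satisfy [-low], [-round].

i, e, ɪ, ə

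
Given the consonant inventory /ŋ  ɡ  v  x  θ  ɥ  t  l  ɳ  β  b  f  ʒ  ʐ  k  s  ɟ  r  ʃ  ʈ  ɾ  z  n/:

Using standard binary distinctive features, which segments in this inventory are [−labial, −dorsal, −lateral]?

θ, t, ɳ, ʒ, ʐ, s, r, ʃ, ʈ, ɾ, z, n

Eliminate segments failing any feature: /ŋ, ɡ, x, k, ɟ/ are [+dorsal]; /v, ɥ, β, b, f/ are [+labial]; /l/ is [+lateral]. The remaining /θ, t, ɳ, ʒ, ʐ, s, r, ʃ, ʈ, ɾ, z, n/ satisfy [−labial], [−dorsal], [−lateral].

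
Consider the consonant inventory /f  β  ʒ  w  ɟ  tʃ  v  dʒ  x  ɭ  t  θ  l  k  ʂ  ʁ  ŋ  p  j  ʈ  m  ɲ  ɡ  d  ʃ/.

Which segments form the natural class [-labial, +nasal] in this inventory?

ŋ, ɲ

Checking each segment against [-labial], [+nasal]: /ŋ/ (velar nasal), /ɲ/ (palatal nasal) satisfy every feature; every other segment in the inventory fails at least one.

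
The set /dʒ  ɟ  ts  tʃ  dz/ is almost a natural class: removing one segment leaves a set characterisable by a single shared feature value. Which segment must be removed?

ɟ

[delayed release] (equivalently [strident], [dorsal]) groups all but one: /dʒ, dz, ts, tʃ/ share [+delayed release] while /ɟ/ (voiced palatal stop) alone is [-delayed release]. Removing any other segment would not leave a single-feature class that excludes it.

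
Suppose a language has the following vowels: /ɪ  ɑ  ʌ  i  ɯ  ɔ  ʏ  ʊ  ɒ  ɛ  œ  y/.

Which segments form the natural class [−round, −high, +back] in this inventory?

ɑ, ʌ

Checking each segment against [−round], [−high], [+back]: /ɑ/ (low back unrounded vowel), /ʌ/ (mid back unrounded lax vowel) satisfy every feature; every other segment in the inventory fails at least one.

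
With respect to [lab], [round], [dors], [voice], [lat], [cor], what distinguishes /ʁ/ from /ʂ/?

[voice], [coronal], [dorsal]

/ʁ/ (voiced uvular fricative) and /ʂ/ (voiceless retroflex fricative) agree on [−labial], [−round], [−lateral]. They differ on [voice] (/ʁ/ [+], /ʂ/ [−]), [coronal] (/ʁ/ [−], /ʂ/ [+]), [dorsal] (/ʁ/ [+], /ʂ/ [−]).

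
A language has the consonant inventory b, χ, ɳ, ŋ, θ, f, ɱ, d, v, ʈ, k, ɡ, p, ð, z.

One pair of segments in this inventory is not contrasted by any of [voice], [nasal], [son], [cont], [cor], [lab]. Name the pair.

On the given features, /ð/ and /z/ have an identical profile: [+voice], [-nasal], [-sonorant], [+continuant], [+coronal], [-labial]. No other two segments in the inventory coincide on all 6 features. (They do differ in [strident] and [distributed], which are not among the given features.)

ð, z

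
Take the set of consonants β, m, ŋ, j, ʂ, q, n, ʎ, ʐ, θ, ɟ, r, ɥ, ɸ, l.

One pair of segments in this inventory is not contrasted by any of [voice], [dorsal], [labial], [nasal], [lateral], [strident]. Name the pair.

Both /j/ and /ɟ/ are [+voice], [+dorsal], [-labial], [-nasal], [-lateral], [-strident]. Since the list omits [sonorant] and [continuant] — which do distinguish the palatal glide from the voiced palatal stop — this pair collapses; all other pairs remain distinct.

j, ɟ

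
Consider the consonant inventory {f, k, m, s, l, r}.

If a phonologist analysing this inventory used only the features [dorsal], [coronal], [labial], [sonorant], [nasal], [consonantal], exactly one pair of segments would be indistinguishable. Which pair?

Both /l/ and /r/ are [−dorsal], [+coronal], [−labial], [+sonorant], [−nasal], [+consonantal]. Since the list omits [lateral] — which does distinguish the alveolar lateral approximant from the alveolar trill — this pair collapses; all other pairs remain distinct.

l, r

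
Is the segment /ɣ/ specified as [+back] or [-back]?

[+back]

As the voiced velar fricative, /ɣ/ is [+back].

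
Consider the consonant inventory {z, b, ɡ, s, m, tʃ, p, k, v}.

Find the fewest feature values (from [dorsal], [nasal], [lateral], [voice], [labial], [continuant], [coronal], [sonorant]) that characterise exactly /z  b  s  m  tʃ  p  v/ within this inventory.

[−dorsal]

The target set is precisely the extension of [−dorsal] in this inventory.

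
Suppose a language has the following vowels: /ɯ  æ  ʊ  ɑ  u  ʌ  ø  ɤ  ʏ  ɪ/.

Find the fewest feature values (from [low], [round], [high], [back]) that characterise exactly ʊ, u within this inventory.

[+back, +round]

The class [+back], [+round] has exactly /ʊ, u/ as its extension in this inventory. No smaller conjunction from the listed features achieves this: [+round] alone would also admit /ø, ʏ/; [+back] alone would also admit /ɯ, ɑ, ʌ, ɤ/; and checking the remaining single features turns up none with this extension.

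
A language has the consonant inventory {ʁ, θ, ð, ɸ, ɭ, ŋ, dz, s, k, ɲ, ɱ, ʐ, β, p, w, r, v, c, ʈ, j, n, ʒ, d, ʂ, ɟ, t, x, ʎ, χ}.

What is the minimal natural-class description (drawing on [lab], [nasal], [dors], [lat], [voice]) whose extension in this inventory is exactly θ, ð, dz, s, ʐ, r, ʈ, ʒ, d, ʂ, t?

Every target segment is [−nasal], [−lateral], [−labial], [−dorsal]; each remaining inventory member fails at least one of these. Each conjunct is needed — [−lateral, −labial, −dorsal] alone would also admit /n/; [−nasal, −labial, −dorsal] alone would also admit /ɭ/; [−nasal, −lateral, −dorsal] alone would also admit /ɸ, β, p, v/; [−nasal, −lateral, −labial] alone would also admit /ʁ, k, c, j, …/ — and no other combination of three listed features has exactly this extension, so four is the minimum.

[−nasal, −lat, −lab, −dors]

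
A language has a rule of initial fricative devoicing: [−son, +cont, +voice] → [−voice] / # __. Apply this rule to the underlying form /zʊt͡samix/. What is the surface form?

[sʊt͡samix]

Only the initial segment /z/ is both word-initial and matches the structural description. It is a voiced alveolar fricative, so [−son, +cont, +voice] holds; changing it to [−voice] with all other features held fixed yields /s/ (voiceless alveolar fricative). No other segment meets both the structural description and the environment, so the output is [sʊt͡samix].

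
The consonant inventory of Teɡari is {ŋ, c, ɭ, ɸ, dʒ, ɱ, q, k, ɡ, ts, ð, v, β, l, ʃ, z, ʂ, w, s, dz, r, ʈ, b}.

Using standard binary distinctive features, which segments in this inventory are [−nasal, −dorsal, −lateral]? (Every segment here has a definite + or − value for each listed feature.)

Eliminate segments failing any feature: /ŋ, ɱ/ are [+nasal]; /c, q, k, ɡ, w/ are [+dorsal]; /ɭ, l/ are [+lateral]. The remaining /ɸ, dʒ, ts, ð, v, β, ʃ, z, ʂ, s, dz, r, ʈ, b/ satisfy [−nasal], [−dorsal], [−lateral].

ɸ, dʒ, ts, ð, v, β, ʃ, z, ʂ, s, dz, r, ʈ, b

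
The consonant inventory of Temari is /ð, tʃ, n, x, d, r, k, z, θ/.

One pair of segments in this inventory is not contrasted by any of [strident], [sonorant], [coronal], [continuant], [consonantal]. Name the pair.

ð, θ

On the given features, /ð/ and /θ/ have an identical profile: [−strident], [−sonorant], [+coronal], [+continuant], [+consonantal]. No other two segments in the inventory coincide on all 5 features. (They do differ in [voice], which is not among the given features.)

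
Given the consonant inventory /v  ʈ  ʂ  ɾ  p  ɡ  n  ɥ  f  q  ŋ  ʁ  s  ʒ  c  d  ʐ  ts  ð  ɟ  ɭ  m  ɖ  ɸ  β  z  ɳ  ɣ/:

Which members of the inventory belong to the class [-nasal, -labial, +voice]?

ɾ, ɡ, ʁ, ʒ, d, ʐ, ð, ɟ, ɭ, ɖ, z, ɣ

Checking each segment against [-nasal], [-labial], [+voice]: /ɾ/ (alveolar tap), /ɡ/ (voiced velar stop), /ʁ/ (voiced uvular fricative), /ʒ/ (voiced postalveolar fricative), /d/ (voiced alveolar stop), /ʐ/ (voiced retroflex fricative), among others, satisfy every feature; every other segment in the inventory fails at least one.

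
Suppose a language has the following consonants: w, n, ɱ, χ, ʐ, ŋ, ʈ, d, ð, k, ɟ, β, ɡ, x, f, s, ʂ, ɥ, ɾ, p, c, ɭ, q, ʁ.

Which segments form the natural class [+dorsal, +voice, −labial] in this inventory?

ŋ, ɟ, ɡ, ʁ

Eliminate segments failing any feature: /w, ɥ/ are [+labial]; /n, ɱ, ʐ, ʈ, d, ð, β, f, s, ʂ, ɾ, p, ɭ/ are [−dorsal]; /χ, k, x, c, q/ are [−voice]. The remaining /ŋ, ɟ, ɡ, ʁ/ satisfy [+dorsal], [+voice], [−labial].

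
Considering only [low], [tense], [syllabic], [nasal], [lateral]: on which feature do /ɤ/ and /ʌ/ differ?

[tense]

The two segments share [-low], [+syllabic], [-nasal], [-lateral]. The only feature from the list on which they differ: /ɤ/ is [+tense] while /ʌ/ is [-tense].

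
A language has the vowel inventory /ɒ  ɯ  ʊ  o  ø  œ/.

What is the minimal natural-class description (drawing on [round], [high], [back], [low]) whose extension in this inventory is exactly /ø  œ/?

[−back]

The target set is precisely the extension of [−back] in this inventory.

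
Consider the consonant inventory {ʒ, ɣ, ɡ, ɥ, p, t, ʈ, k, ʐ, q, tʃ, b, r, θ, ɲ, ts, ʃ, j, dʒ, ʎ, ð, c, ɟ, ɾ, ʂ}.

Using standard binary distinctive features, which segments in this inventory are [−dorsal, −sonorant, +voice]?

ʒ, ʐ, b, dʒ, ð

Checking each segment against [−dorsal], [−sonorant], [+voice]: /ʒ/ (voiced postalveolar fricative), /ʐ/ (voiced retroflex fricative), /b/ (voiced bilabial stop), /dʒ/ (voiced postalveolar affricate), /ð/ (voiced dental fricative) satisfy every feature; every other segment in the inventory fails at least one.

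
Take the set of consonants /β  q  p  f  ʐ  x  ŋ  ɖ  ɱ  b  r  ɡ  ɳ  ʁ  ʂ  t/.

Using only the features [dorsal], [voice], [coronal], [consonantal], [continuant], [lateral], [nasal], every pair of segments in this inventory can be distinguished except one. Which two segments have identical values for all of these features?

/ʐ/ (voiced retroflex fricative) and /r/ (alveolar trill) are both [−dorsal], [+voice], [+coronal], [+consonantal], [+continuant], [−lateral], [−nasal], so none of the listed features separates them. (They do differ in [sonorant], [strident] and [anterior], which are not among the given features.) Every other pair in the inventory differs on at least one listed feature.

ʐ, r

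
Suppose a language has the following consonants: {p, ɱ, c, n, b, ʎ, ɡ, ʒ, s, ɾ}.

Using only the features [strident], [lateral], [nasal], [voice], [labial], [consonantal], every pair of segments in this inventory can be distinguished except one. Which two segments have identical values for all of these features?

ɡ, ɾ

On the given features, /ɡ/ and /ɾ/ have an identical profile: [-strident], [-lateral], [-nasal], [+voice], [-labial], [+consonantal]. No other two segments in the inventory coincide on all 6 features. (They do differ in [sonorant], [coronal] and [dorsal], which are not among the given features.)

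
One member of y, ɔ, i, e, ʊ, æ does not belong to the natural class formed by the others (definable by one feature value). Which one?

æ

[low] groups all but one: /y, e, ɔ, ʊ, i/ share [-low] while /æ/ (low front unrounded vowel) alone is [+low]. Removing any other segment would not leave a single-feature class that excludes it.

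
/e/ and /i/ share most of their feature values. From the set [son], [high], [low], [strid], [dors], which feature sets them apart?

/e/ is the mid front unrounded tense vowel and /i/ is the high front unrounded tense vowel. Both are [+sonorant], [−low], [−strident], [+dorsal]. /e/ is [−high] while /i/ is [+high], so the distinguishing feature is [high].

[high]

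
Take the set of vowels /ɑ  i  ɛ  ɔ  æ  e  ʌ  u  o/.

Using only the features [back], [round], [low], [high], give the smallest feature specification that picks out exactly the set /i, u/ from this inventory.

The target set is precisely the extension of [+high] in this inventory.

[+high]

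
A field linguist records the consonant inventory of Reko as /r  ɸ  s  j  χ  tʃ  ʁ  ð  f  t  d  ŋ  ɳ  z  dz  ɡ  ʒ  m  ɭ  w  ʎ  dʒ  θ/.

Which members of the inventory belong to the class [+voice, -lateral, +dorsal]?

j, ʁ, ŋ, ɡ, w

The [+voice] segments are /r, j, ʁ, ð, d, ŋ, ɳ, z, dz, ɡ, ʒ, m, ɭ, w, ʎ, dʒ/.
Within that set, [-lateral] gives /r, j, ʁ, ð, d, ŋ, ɳ, z, dz, ɡ, ʒ, m, w, dʒ/.
Within that set, [+dorsal] leaves /j, ʁ, ŋ, ɡ, w/.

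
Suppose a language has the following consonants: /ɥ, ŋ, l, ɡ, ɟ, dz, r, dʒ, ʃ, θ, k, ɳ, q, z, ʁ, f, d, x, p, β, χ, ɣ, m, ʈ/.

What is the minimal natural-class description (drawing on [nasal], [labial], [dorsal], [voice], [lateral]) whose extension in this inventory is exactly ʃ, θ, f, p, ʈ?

[-voice, -dorsal]

The class [-voice], [-dorsal] has exactly /ʃ, θ, f, p, ʈ/ as its extension in this inventory. No smaller conjunction from the listed features achieves this: [-dorsal] alone would also admit /l, dz, r, dʒ, …/; [-voice] alone would also admit /k, q, x, χ/; and checking the remaining single features turns up none with this extension.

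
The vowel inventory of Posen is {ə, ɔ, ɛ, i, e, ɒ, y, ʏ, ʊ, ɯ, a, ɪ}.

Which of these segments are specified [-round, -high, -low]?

ə, ɛ, e

Eliminate segments failing any feature: /ɔ, ɒ, y, ʏ, ʊ/ are [+round]; /i, ɯ, ɪ/ are [+high]; /a/ is [+low]. The remaining /ə, ɛ, e/ satisfy [-round], [-high], [-low].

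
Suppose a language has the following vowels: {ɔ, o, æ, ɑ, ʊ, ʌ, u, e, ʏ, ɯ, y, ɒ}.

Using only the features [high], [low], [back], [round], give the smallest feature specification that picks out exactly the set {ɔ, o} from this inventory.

[−high, −low, +round]

Every target segment is [−high], [−low], [+round]; each remaining inventory member fails at least one of these. Each conjunct is needed — [−low, +round] alone would also admit /ʊ, u, ʏ, y/; [−high, +round] alone would also admit /ɒ/; [−high, −low] alone would also admit /ʌ, e/ — and no other combination of two listed features has exactly this extension, so three is the minimum.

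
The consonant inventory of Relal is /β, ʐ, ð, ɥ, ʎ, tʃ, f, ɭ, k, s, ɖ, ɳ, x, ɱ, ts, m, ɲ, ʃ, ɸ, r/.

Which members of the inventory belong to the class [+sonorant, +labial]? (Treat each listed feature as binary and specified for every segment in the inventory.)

ɥ, ɱ, m

Checking each segment against [+sonorant], [+labial]: /ɥ/ (labial-palatal glide), /ɱ/ (labiodental nasal), /m/ (bilabial nasal) satisfy every feature; every other segment in the inventory fails at least one.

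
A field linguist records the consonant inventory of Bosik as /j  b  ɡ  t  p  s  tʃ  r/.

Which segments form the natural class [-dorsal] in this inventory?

The feature [dorsal] marks segments articulated with the tongue body. In this inventory /b, t, p, s, tʃ, r/ lack that property, so they are [-dorsal]; /j, ɡ/ are [+dorsal].

b, t, p, s, tʃ, r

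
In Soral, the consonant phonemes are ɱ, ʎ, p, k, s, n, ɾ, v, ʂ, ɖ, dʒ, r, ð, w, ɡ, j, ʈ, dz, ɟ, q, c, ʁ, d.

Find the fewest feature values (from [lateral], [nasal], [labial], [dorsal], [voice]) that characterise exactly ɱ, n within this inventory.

The target set is precisely the extension of [+nasal] in this inventory.

[+nasal]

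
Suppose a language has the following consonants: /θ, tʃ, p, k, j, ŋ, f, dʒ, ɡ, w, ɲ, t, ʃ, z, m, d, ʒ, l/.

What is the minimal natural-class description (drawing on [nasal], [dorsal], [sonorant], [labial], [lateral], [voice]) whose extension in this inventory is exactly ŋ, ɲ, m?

Every target segment is [+nasal] and no other inventory member is, so one feature is enough.

[+nasal]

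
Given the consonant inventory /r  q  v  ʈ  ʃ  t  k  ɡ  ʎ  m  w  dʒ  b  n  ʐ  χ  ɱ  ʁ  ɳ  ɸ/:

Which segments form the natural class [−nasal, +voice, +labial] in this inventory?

v, w, b

Among the inventory, the [−nasal] segments are /r, q, v, ʈ, ʃ, t, k, ɡ, ʎ, w, dʒ, b, ʐ, χ, ʁ, ɸ/.
Of those, [+voice] gives /r, v, ɡ, ʎ, w, dʒ, b, ʐ, ʁ/.
Among these, [+labial] leaves /v, w, b/.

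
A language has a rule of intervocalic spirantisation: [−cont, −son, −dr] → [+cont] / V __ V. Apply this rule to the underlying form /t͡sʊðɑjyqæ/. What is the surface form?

Only /q/ occurs between two vowels (/y/ __ /æ/) and matches the structural description. It is a voiceless uvular stop, so [−cont, −son, −dr] holds; changing it to [+continuant] with all other features held fixed yields /χ/ (voiceless uvular fricative). No other segment meets both the structural description and the environment, so the output is [t͡sʊðɑjyχæ].

[t͡sʊðɑjyχæ]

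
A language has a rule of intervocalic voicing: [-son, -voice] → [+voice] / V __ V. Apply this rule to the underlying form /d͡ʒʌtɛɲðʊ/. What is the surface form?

[d͡ʒʌdɛɲðʊ]

/t/ satisfies [-son, -voice] and sits in V __ V. The [+voice] counterpart of the voiceless alveolar stop is /d/. Other segments in /d͡ʒʌtɛɲðʊ/ either fail the structural description or are not in the environment, so the surface form is [d͡ʒʌdɛɲðʊ].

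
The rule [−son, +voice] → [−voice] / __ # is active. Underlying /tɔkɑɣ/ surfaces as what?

/ɣ/ satisfies [−son, +voice] and sits in __ #. The [−voice] counterpart of the voiced velar fricative is /x/. Other segments in /tɔkɑɣ/ either fail the structural description or are not in the environment, so the surface form is [tɔkɑx].

[tɔkɑx]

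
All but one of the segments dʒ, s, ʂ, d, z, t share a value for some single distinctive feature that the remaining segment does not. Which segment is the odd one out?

dʒ

The remaining segments after removing /dʒ/ share [-distributed]; /dʒ/ (voiced postalveolar affricate) is [+distributed]. For every other candidate removal, the leftover set fails to share any single feature value that the removed segment lacks.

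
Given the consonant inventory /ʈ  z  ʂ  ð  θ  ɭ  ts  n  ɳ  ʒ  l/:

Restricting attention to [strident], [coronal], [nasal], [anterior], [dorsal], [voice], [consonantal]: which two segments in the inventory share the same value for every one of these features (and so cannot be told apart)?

l, ð

On the given features, /l/ and /ð/ have an identical profile: [−strident], [+coronal], [−nasal], [+anterior], [−dorsal], [+voice], [+consonantal]. No other two segments in the inventory coincide on all 7 features. (They do differ in [sonorant] and [lateral], which are not among the given features.)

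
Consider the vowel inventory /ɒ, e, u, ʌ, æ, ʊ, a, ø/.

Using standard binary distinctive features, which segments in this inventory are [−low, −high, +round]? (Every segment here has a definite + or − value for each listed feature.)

First, the [−low] segments are /e, u, ʌ, ʊ, ø/.
Among these, [−high] gives /e, ʌ, ø/.
Among these, [+round] leaves /ø/.

ø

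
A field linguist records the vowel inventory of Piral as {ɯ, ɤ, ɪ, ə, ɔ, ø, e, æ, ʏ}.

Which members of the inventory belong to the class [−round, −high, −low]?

Checking each segment against [−round], [−high], [−low]: /ɤ/ (mid back unrounded tense vowel), /ə/ (mid central vowel (schwa)), /e/ (mid front unrounded tense vowel) satisfy every feature; every other segment in the inventory fails at least one.

ɤ, ə, e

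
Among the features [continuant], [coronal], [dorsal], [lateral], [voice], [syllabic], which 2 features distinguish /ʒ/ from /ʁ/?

[coronal], [dorsal]

/ʒ/ (voiced postalveolar fricative) and /ʁ/ (voiced uvular fricative) agree on [+continuant], [-lateral], [+voice], [-syllabic]. They differ on [coronal] (/ʒ/ [+], /ʁ/ [-]), [dorsal] (/ʒ/ [-], /ʁ/ [+]).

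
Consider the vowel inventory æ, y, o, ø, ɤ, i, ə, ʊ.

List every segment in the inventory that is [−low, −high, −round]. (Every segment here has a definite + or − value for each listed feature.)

ɤ, ə

Eliminate segments failing any feature: /æ/ is [+low]; /y, i, ʊ/ are [+high]; /o, ø/ are [+round]. The remaining /ɤ, ə/ satisfy [−low], [−high], [−round].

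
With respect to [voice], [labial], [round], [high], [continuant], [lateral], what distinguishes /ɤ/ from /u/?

/ɤ/ (mid back unrounded tense vowel) and /u/ (high back rounded tense vowel) agree on [+voice], [+continuant], [−lateral]. They differ on [labial] (/ɤ/ [−], /u/ [+]), [round] (/ɤ/ [−], /u/ [+]), [high] (/ɤ/ [−], /u/ [+]).

[labial], [round], [high]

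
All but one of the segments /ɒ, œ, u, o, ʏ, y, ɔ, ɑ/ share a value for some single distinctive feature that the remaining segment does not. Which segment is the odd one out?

ɑ

/ʏ, o, ɒ, y, ɔ, œ, u/ are all [+round], but /ɑ/ (low back unrounded vowel) is [−round]. No other single segment can be removed to leave a set sharing one feature value that the removed segment lacks, so /ɑ/ is the odd one out.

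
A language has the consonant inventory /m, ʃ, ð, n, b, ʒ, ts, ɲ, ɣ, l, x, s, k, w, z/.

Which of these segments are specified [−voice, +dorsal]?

x, k

Eliminate segments failing any feature: /m, ð, n, b, ʒ, ɲ, ɣ, l, w, z/ are [+voice]; /ʃ, ts, s/ are [−dorsal]. The remaining /x, k/ satisfy [−voice], [+dorsal].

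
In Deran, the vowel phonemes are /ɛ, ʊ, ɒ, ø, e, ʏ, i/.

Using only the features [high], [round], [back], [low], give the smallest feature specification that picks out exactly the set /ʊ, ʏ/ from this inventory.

Every target segment is [+high], [+round]; each remaining inventory member fails at least one of these. Each conjunct is needed — [+round] alone would also admit /ɒ, ø/; [+high] alone would also admit /i/ — and no other single listed feature has exactly this extension, so two is the minimum.

[+high, +round]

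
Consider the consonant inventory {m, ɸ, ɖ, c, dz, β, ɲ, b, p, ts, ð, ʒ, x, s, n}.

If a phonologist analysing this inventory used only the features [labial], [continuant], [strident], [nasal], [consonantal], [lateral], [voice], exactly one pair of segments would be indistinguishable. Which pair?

/n/ (alveolar nasal) and /ɲ/ (palatal nasal) are both [−labial], [−continuant], [−strident], [+nasal], [+consonantal], [−lateral], [+voice], so none of the listed features separates them. (They do differ in [dorsal], which is not among the given features.) Every other pair in the inventory differs on at least one listed feature.

n, ɲ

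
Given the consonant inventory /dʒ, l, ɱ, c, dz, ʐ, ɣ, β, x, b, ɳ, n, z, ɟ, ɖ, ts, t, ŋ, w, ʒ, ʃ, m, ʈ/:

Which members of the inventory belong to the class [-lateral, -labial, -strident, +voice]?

Checking each segment against [-lateral], [-labial], [-strident], [+voice]: /ɣ/ (voiced velar fricative), /ɳ/ (retroflex nasal), /n/ (alveolar nasal), /ɟ/ (voiced palatal stop), /ɖ/ (voiced retroflex stop), /ŋ/ (velar nasal) satisfy every feature; every other segment in the inventory fails at least one.

ɣ, ɳ, n, ɟ, ɖ, ŋ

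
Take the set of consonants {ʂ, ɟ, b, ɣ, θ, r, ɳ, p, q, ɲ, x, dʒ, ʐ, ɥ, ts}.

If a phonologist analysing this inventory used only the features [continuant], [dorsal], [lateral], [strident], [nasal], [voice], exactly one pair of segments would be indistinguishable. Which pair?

ɣ, ɥ

/ɣ/ (voiced velar fricative) and /ɥ/ (labial-palatal glide) are both [+continuant], [+dorsal], [−lateral], [−strident], [−nasal], [+voice], so none of the listed features separates them. (They do differ in [sonorant], [labial], [round] and [back], which are not among the given features.) Every other pair in the inventory differs on at least one listed feature.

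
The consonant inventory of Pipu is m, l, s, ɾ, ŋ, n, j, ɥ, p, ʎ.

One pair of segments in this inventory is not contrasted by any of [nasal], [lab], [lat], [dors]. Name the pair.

ɾ, s

On the given features, /ɾ/ and /s/ have an identical profile: [-nasal], [-labial], [-lateral], [-dorsal]. No other two segments in the inventory coincide on all 4 features. (They do differ in [sonorant], [voice] and [strident], which are not among the given features.)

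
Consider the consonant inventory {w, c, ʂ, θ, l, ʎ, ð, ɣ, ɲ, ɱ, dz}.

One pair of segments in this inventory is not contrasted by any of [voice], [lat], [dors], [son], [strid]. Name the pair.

On the given features, /w/ and /ɲ/ have an identical profile: [+voice], [−lateral], [+dorsal], [+sonorant], [−strident]. No other two segments in the inventory coincide on all 5 features. (They do differ in [nasal], [continuant], [labial], [round] and [back], which are not among the given features.)

w, ɲ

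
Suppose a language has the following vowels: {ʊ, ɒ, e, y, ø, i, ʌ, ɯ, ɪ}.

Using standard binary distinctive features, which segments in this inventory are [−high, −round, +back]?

ʌ

Checking each segment against [−high], [−round], [+back]: /ʌ/ (mid back unrounded lax vowel) satisfies every feature; every other segment in the inventory fails at least one.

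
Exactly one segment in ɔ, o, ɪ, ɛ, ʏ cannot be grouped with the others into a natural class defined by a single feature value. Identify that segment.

/ʏ, ɔ, ɛ, ɪ/ are all [−tense], but /o/ (mid back rounded tense vowel) is [+tense]. No other single segment can be removed to leave a set sharing one feature value that the removed segment lacks, so /o/ is the odd one out.

o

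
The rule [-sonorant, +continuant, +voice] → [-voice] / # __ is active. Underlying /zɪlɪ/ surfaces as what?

[sɪlɪ]

Only the initial segment /z/ is both word-initial and matches the structural description. It is a voiced alveolar fricative, so [-sonorant, +continuant, +voice] holds; changing it to [-voice] with all other features held fixed yields /s/ (voiceless alveolar fricative). No other segment meets both the structural description and the environment, so the output is [sɪlɪ].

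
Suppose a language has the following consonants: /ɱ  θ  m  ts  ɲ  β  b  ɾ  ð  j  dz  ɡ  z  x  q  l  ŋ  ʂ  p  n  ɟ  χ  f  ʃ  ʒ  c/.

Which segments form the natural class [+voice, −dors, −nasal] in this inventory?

β, b, ɾ, ð, dz, z, l, ʒ

The [+voice] segments are /ɱ, m, ɲ, β, b, ɾ, ð, j, dz, ɡ, z, l, ŋ, n, ɟ, ʒ/.
Intersecting with [−dorsal] gives /ɱ, m, β, b, ɾ, ð, dz, z, l, n, ʒ/.
Among these, [−nasal] leaves /β, b, ɾ, ð, dz, z, l, ʒ/.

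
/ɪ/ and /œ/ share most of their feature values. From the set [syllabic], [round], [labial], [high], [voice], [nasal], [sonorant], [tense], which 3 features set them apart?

The two segments share [+syllabic], [+voice], [−nasal], [+sonorant], [−tense]. The only features from the list on which they differ: /ɪ/ is [−labial] while /œ/ is [+labial]; /ɪ/ is [−round] while /œ/ is [+round]; /ɪ/ is [+high] while /œ/ is [−high].

[labial], [round], [high]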